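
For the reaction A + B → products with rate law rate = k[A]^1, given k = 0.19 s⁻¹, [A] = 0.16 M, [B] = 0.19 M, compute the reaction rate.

0.0304 M/s

Step 1: The rate law is rate = k[A]^1
Step 2: Note that the rate does not depend on [B] (zero order in B).
Step 3: rate = 0.19 × (0.16)^1 = 0.0304 M/s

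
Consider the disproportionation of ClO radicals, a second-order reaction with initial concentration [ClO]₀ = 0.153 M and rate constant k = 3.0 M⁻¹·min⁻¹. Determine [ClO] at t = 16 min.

0.01834 M

Step 1: For a second-order reaction: 1/[ClO] = 1/[ClO]₀ + kt
Step 2: 1/[ClO] = 1/0.153 + 3.0 × 16
Step 3: 1/[ClO] = 6.536 + 48 = 54.54
Step 4: [ClO] = 1/54.54 = 0.01834 M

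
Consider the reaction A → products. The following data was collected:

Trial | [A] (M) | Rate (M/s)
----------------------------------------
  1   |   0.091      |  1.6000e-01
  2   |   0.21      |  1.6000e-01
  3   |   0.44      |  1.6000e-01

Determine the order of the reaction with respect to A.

zeroth order (0)

Step 1: Compare trials - when concentration changes, rate stays constant.
Step 2: rate₂/rate₁ = 1.6000e-01/1.6000e-01 = 1
Step 3: [A]₂/[A]₁ = 0.21/0.091 = 2.308
Step 4: Since rate ratio ≈ (conc ratio)^0, the reaction is zeroth order.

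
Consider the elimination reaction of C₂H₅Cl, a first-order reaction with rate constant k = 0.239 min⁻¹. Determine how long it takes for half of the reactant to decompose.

2.9 min

Step 1: For a first-order reaction, t₁/₂ = ln(2)/k
Step 2: t₁/₂ = ln(2)/0.239
Step 3: t₁/₂ = 0.6931/0.239 = 2.9 min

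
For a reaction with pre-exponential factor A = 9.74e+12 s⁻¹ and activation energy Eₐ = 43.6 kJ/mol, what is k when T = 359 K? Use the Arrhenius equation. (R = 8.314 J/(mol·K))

4.41e+06 s⁻¹

Step 1: Use the Arrhenius equation: k = A × exp(-Eₐ/RT)
Step 2: Convert Eₐ to J/mol: 43.6 kJ/mol = 43600 J/mol
Step 3: Calculate the exponent: -Eₐ/(RT) = -43600/(8.314 × 359) = -14.60771
Step 4: k = 9.74e+12 × exp(-14.60771)
Step 5: k = 9.74e+12 × 4.52848e-07 = 4.4107e+06 s⁻¹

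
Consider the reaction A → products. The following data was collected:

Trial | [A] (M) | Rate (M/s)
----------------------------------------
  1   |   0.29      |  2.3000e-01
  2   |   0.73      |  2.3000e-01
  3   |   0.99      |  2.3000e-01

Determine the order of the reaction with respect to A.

zeroth order (0)

Step 1: Compare trials - when concentration changes, rate stays constant.
Step 2: rate₂/rate₁ = 2.3000e-01/2.3000e-01 = 1
Step 3: [A]₂/[A]₁ = 0.73/0.29 = 2.517
Step 4: Since rate ratio ≈ (conc ratio)^0, the reaction is zeroth order.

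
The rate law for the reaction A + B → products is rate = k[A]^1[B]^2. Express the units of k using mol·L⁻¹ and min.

(mol·L⁻¹)⁻²·min⁻¹

Step 1: Overall order = 1 + 2 = 3.
Step 2: rate has units mol·L⁻¹·min⁻¹; [A]^1[B]^2 has units (mol·L⁻¹)^3.
Step 3: k = rate/([A]^1[B]^2), so units of k = (mol·L⁻¹)^(1-3)·min⁻¹ = (mol·L⁻¹)⁻²·min⁻¹.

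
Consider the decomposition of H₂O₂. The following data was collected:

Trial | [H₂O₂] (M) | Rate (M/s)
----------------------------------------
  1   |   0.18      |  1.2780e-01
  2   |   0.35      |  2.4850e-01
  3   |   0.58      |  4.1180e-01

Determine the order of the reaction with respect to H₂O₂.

first order (1)

Step 1: Compare trials to find order n where rate₂/rate₁ = ([H₂O₂]₂/[H₂O₂]₁)^n
Step 2: rate₂/rate₁ = 2.4850e-01/1.2780e-01 = 1.944
Step 3: [H₂O₂]₂/[H₂O₂]₁ = 0.35/0.18 = 1.944
Step 4: n = ln(1.944)/ln(1.944) = 1.00 ≈ 1
Step 5: The reaction is first order in H₂O₂.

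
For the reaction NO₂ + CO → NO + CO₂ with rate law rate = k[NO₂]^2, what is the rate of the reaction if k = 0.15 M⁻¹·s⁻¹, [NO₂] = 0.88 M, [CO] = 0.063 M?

0.1162 M/s

Step 1: The rate law is rate = k[NO₂]^2
Step 2: Note that the rate does not depend on [CO] (zero order in CO).
Step 3: rate = 0.15 × (0.88)^2 = 0.11616 M/s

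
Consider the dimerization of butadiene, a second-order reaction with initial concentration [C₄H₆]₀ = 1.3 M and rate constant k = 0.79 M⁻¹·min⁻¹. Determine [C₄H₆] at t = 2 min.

0.4257 M

Step 1: For a second-order reaction: 1/[C₄H₆] = 1/[C₄H₆]₀ + kt
Step 2: 1/[C₄H₆] = 1/1.3 + 0.79 × 2
Step 3: 1/[C₄H₆] = 0.7692 + 1.58 = 2.349
Step 4: [C₄H₆] = 1/2.349 = 0.4257 M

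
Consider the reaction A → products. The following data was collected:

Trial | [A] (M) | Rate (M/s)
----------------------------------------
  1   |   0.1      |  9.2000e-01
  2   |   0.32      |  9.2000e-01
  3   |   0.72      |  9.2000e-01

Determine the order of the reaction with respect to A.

zeroth order (0)

Step 1: Compare trials - when concentration changes, rate stays constant.
Step 2: rate₂/rate₁ = 9.2000e-01/9.2000e-01 = 1
Step 3: [A]₂/[A]₁ = 0.32/0.1 = 3.2
Step 4: Since rate ratio ≈ (conc ratio)^0, the reaction is zeroth order.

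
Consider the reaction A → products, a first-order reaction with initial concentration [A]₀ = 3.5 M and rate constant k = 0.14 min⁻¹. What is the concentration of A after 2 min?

2.645 M

Step 1: For a first-order reaction: [A] = [A]₀ × e^(-kt)
Step 2: [A] = 3.5 × e^(-0.14 × 2)
Step 3: [A] = 3.5 × e^(-0.28)
Step 4: [A] = 3.5 × 0.755784 = 2.645 M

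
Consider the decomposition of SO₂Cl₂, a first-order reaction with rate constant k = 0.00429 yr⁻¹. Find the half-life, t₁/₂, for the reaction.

161.6 yr

Step 1: For a first-order reaction, t₁/₂ = ln(2)/k
Step 2: t₁/₂ = ln(2)/0.00429
Step 3: t₁/₂ = 0.6931/0.00429 = 161.6 yr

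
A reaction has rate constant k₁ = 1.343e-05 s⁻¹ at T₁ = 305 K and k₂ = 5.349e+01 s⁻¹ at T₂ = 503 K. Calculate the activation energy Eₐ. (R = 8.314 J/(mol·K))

97.9 kJ/mol

Step 1: Use the two-temperature Arrhenius form: ln(k₂/k₁) = -Eₐ/R × (1/T₂ - 1/T₁)
Step 2: ln(k₂/k₁) = ln(5.349e+01/1.343e-05) = ln(3.98287e+06) = 15.1975
Step 3: 1/T₂ - 1/T₁ = 1/503 - 1/305 = -1.290617e-03 K⁻¹
Step 4: Eₐ = -R × ln(k₂/k₁) / (1/T₂ - 1/T₁) = -8.314 × 15.1975 / -1.290617e-03
Step 5: Eₐ = 9.7901e+04 J/mol = 97.9 kJ/mol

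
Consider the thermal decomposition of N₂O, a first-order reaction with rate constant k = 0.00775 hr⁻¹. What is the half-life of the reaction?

89.44 hr

Step 1: For a first-order reaction, t₁/₂ = ln(2)/k
Step 2: t₁/₂ = ln(2)/0.00775
Step 3: t₁/₂ = 0.6931/0.00775 = 89.44 hr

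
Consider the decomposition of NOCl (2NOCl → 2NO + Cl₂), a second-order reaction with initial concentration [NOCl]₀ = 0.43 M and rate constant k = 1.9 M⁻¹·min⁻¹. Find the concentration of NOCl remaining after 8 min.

0.05706 M

Step 1: For a second-order reaction: 1/[NOCl] = 1/[NOCl]₀ + kt
Step 2: 1/[NOCl] = 1/0.43 + 1.9 × 8
Step 3: 1/[NOCl] = 2.326 + 15.2 = 17.53
Step 4: [NOCl] = 1/17.53 = 0.05706 M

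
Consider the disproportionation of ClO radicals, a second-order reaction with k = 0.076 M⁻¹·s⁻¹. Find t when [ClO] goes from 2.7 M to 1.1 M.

7.088 s

Step 1: For second-order: t = (1/[ClO] - 1/[ClO]₀)/k
Step 2: t = (1/1.1 - 1/2.7)/0.076
Step 3: t = (0.9091 - 0.3704)/0.076
Step 4: t = 0.5387/0.076 = 7.088 s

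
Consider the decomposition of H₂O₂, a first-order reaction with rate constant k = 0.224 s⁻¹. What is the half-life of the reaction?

3.094 s

Step 1: For a first-order reaction, t₁/₂ = ln(2)/k
Step 2: t₁/₂ = ln(2)/0.224
Step 3: t₁/₂ = 0.6931/0.224 = 3.094 s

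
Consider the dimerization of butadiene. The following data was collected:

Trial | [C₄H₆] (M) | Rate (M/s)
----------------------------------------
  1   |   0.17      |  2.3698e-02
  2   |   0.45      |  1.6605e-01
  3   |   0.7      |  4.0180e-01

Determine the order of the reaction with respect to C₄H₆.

second order (2)

Step 1: Compare trials to find order n where rate₂/rate₁ = ([C₄H₆]₂/[C₄H₆]₁)^n
Step 2: rate₂/rate₁ = 1.6605e-01/2.3698e-02 = 7.007
Step 3: [C₄H₆]₂/[C₄H₆]₁ = 0.45/0.17 = 2.647
Step 4: n = ln(7.007)/ln(2.647) = 2.00 ≈ 2
Step 5: The reaction is second order in C₄H₆.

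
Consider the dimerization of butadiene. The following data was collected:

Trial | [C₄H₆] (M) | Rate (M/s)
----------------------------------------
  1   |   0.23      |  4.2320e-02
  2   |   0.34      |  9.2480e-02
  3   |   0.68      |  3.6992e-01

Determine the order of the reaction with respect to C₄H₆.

second order (2)

Step 1: Compare trials to find order n where rate₂/rate₁ = ([C₄H₆]₂/[C₄H₆]₁)^n
Step 2: rate₂/rate₁ = 9.2480e-02/4.2320e-02 = 2.185
Step 3: [C₄H₆]₂/[C₄H₆]₁ = 0.34/0.23 = 1.478
Step 4: n = ln(2.185)/ln(1.478) = 2.00 ≈ 2
Step 5: The reaction is second order in C₄H₆.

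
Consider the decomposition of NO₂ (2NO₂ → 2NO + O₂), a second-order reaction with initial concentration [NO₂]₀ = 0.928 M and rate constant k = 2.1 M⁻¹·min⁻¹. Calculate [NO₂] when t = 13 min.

0.03524 M

Step 1: For a second-order reaction: 1/[NO₂] = 1/[NO₂]₀ + kt
Step 2: 1/[NO₂] = 1/0.928 + 2.1 × 13
Step 3: 1/[NO₂] = 1.078 + 27.3 = 28.38
Step 4: [NO₂] = 1/28.38 = 0.03524 M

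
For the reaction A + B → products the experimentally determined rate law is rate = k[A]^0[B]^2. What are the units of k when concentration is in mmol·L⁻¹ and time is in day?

(mmol·L⁻¹)⁻¹·day⁻¹

Step 1: Overall order = 0 + 2 = 2.
Step 2: rate has units mmol·L⁻¹·day⁻¹; [A]^0[B]^2 has units (mmol·L⁻¹)^2.
Step 3: k = rate/([A]^0[B]^2), so units of k = (mmol·L⁻¹)^(1-2)·day⁻¹ = (mmol·L⁻¹)⁻¹·day⁻¹.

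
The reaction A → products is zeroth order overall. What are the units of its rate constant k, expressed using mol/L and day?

mol/L·day⁻¹

Step 1: For overall order n, rate = k × (concentration)^n.
Step 2: Rate has units mol/L·day⁻¹; concentration term has units (mol/L)^0.
Step 3: k = rate / (concentration)^n, so units of k = (mol/L)^(1-0)·day⁻¹ = mol/L·day⁻¹.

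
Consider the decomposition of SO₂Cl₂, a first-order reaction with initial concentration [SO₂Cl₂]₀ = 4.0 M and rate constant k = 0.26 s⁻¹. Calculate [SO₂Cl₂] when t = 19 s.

0.02862 M

Step 1: For a first-order reaction: [SO₂Cl₂] = [SO₂Cl₂]₀ × e^(-kt)
Step 2: [SO₂Cl₂] = 4.0 × e^(-0.26 × 19)
Step 3: [SO₂Cl₂] = 4.0 × e^(-4.94)
Step 4: [SO₂Cl₂] = 4.0 × 0.0071546 = 0.02862 M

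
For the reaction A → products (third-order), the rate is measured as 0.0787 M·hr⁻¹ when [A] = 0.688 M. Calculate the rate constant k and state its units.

0.2417 M⁻²·hr⁻¹

Step 1: rate = k[A]^3, so k = rate / [A]^3.
Step 2: k = 0.0787 / (0.688)^3 = 0.0787 / 0.3257.
Step 3: k = 0.2417 M⁻²·hr⁻¹.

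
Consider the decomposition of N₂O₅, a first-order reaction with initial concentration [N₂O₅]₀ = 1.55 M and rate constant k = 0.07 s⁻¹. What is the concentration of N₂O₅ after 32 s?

0.165 M

Step 1: For a first-order reaction: [N₂O₅] = [N₂O₅]₀ × e^(-kt)
Step 2: [N₂O₅] = 1.55 × e^(-0.07 × 32)
Step 3: [N₂O₅] = 1.55 × e^(-2.24)
Step 4: [N₂O₅] = 1.55 × 0.106459 = 0.165 M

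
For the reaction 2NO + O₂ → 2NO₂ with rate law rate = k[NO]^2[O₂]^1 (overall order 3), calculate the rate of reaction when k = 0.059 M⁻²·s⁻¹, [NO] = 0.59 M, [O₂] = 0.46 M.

0.009447 M/s

Step 1: The rate law is rate = k[NO]^2[O₂]^1, overall order = 2+1 = 3
Step 2: Substitute values: rate = 0.059 × (0.59)^2 × (0.46)^1
Step 3: rate = 0.059 × 0.3481 × 0.46 = 0.00944743 M/s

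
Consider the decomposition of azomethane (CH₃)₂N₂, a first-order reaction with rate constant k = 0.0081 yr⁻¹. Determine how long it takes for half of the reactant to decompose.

85.57 yr

Step 1: For a first-order reaction, t₁/₂ = ln(2)/k
Step 2: t₁/₂ = ln(2)/0.0081
Step 3: t₁/₂ = 0.6931/0.0081 = 85.57 yr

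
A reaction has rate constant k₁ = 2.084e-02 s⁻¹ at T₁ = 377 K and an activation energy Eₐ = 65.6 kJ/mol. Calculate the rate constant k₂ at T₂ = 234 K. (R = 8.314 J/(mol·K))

5.811e-08 s⁻¹

Step 1: Use the two-temperature Arrhenius form: ln(k₂/k₁) = -Eₐ/R × (1/T₂ - 1/T₁)
Step 2: Convert Eₐ to J/mol: 65.6 kJ/mol = 65600 J/mol
Step 3: 1/T₂ - 1/T₁ = 1/234 - 1/377 = 1.620984e-03 K⁻¹
Step 4: ln(k₂/k₁) = -65600/8.314 × 1.620984e-03 = -12.79006
Step 5: k₂ = k₁ × exp(-12.79006) = 2.084e-02 × 2.78835e-06 = 5.811e-08 s⁻¹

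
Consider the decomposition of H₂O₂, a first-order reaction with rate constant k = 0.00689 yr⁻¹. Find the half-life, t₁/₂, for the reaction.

100.6 yr

Step 1: For a first-order reaction, t₁/₂ = ln(2)/k
Step 2: t₁/₂ = ln(2)/0.00689
Step 3: t₁/₂ = 0.6931/0.00689 = 100.6 yr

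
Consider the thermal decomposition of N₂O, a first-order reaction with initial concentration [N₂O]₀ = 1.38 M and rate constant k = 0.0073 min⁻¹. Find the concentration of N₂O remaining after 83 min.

0.7529 M

Step 1: For a first-order reaction: [N₂O] = [N₂O]₀ × e^(-kt)
Step 2: [N₂O] = 1.38 × e^(-0.0073 × 83)
Step 3: [N₂O] = 1.38 × e^(-0.6059)
Step 4: [N₂O] = 1.38 × 0.545583 = 0.7529 M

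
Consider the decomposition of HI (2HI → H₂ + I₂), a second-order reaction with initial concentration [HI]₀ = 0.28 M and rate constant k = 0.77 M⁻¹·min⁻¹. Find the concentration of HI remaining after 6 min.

0.1221 M

Step 1: For a second-order reaction: 1/[HI] = 1/[HI]₀ + kt
Step 2: 1/[HI] = 1/0.28 + 0.77 × 6
Step 3: 1/[HI] = 3.571 + 4.62 = 8.191
Step 4: [HI] = 1/8.191 = 0.1221 M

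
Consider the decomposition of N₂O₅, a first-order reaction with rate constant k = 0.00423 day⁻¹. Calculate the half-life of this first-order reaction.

163.9 day

Step 1: For a first-order reaction, t₁/₂ = ln(2)/k
Step 2: t₁/₂ = ln(2)/0.00423
Step 3: t₁/₂ = 0.6931/0.00423 = 163.9 day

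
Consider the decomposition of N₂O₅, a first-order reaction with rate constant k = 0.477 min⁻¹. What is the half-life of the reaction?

1.453 min

Step 1: For a first-order reaction, t₁/₂ = ln(2)/k
Step 2: t₁/₂ = ln(2)/0.477
Step 3: t₁/₂ = 0.6931/0.477 = 1.453 min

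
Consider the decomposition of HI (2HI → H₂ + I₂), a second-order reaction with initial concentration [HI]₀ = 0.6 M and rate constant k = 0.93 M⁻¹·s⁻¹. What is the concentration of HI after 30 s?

0.03382 M

Step 1: For a second-order reaction: 1/[HI] = 1/[HI]₀ + kt
Step 2: 1/[HI] = 1/0.6 + 0.93 × 30
Step 3: 1/[HI] = 1.667 + 27.9 = 29.57
Step 4: [HI] = 1/29.57 = 0.03382 M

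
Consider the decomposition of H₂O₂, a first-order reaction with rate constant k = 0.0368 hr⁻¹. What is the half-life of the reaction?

18.84 hr

Step 1: For a first-order reaction, t₁/₂ = ln(2)/k
Step 2: t₁/₂ = ln(2)/0.0368
Step 3: t₁/₂ = 0.6931/0.0368 = 18.84 hr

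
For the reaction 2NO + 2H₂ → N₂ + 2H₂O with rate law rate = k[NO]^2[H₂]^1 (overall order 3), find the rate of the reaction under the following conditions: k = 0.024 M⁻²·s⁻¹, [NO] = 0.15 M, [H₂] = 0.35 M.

0.000189 M/s

Step 1: The rate law is rate = k[NO]^2[H₂]^1, overall order = 2+1 = 3
Step 2: Substitute values: rate = 0.024 × (0.15)^2 × (0.35)^1
Step 3: rate = 0.024 × 0.0225 × 0.35 = 0.000189 M/s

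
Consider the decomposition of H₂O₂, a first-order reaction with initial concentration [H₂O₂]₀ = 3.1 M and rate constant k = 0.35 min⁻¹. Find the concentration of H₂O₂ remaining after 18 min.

0.005693 M

Step 1: For a first-order reaction: [H₂O₂] = [H₂O₂]₀ × e^(-kt)
Step 2: [H₂O₂] = 3.1 × e^(-0.35 × 18)
Step 3: [H₂O₂] = 3.1 × e^(-6.3)
Step 4: [H₂O₂] = 3.1 × 0.0018363 = 0.005693 M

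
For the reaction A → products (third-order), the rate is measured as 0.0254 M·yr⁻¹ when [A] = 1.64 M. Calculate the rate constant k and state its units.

0.005758 M⁻²·yr⁻¹

Step 1: rate = k[A]^3, so k = rate / [A]^3.
Step 2: k = 0.0254 / (1.64)^3 = 0.0254 / 4.411.
Step 3: k = 0.005758 M⁻²·yr⁻¹.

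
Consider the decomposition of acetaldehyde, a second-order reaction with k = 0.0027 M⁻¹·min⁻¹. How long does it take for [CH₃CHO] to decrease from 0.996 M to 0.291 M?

900.9 min

Step 1: For second-order: t = (1/[CH₃CHO] - 1/[CH₃CHO]₀)/k
Step 2: t = (1/0.291 - 1/0.996)/0.0027
Step 3: t = (3.436 - 1.004)/0.0027
Step 4: t = 2.432/0.0027 = 900.9 min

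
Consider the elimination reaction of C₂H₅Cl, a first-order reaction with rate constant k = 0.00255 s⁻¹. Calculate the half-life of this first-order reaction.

271.8 s

Step 1: For a first-order reaction, t₁/₂ = ln(2)/k
Step 2: t₁/₂ = ln(2)/0.00255
Step 3: t₁/₂ = 0.6931/0.00255 = 271.8 s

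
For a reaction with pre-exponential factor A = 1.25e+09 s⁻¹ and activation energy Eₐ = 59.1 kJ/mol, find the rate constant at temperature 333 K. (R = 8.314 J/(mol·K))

6.70e-01 s⁻¹

Step 1: Use the Arrhenius equation: k = A × exp(-Eₐ/RT)
Step 2: Convert Eₐ to J/mol: 59.1 kJ/mol = 59100 J/mol
Step 3: Calculate the exponent: -Eₐ/(RT) = -59100/(8.314 × 333) = -21.34682
Step 4: k = 1.25e+09 × exp(-21.34682)
Step 5: k = 1.25e+09 × 5.36036e-10 = 6.7005e-01 s⁻¹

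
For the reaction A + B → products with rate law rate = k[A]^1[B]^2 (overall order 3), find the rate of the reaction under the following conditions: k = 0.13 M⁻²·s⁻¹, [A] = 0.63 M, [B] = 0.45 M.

0.01658 M/s

Step 1: The rate law is rate = k[A]^1[B]^2, overall order = 1+2 = 3
Step 2: Substitute values: rate = 0.13 × (0.63)^1 × (0.45)^2
Step 3: rate = 0.13 × 0.63 × 0.2025 = 0.0165848 M/s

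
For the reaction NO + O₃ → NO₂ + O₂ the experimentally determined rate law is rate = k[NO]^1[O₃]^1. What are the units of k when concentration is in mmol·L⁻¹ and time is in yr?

(mmol·L⁻¹)⁻¹·yr⁻¹

Step 1: Overall order = 1 + 1 = 2.
Step 2: rate has units mmol·L⁻¹·yr⁻¹; [NO]^1[O₃]^1 has units (mmol·L⁻¹)^2.
Step 3: k = rate/([NO]^1[O₃]^1), so units of k = (mmol·L⁻¹)^(1-2)·yr⁻¹ = (mmol·L⁻¹)⁻¹·yr⁻¹.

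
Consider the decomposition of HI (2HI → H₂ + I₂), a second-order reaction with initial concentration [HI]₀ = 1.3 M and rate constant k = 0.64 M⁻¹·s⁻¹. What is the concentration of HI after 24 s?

0.062 M

Step 1: For a second-order reaction: 1/[HI] = 1/[HI]₀ + kt
Step 2: 1/[HI] = 1/1.3 + 0.64 × 24
Step 3: 1/[HI] = 0.7692 + 15.36 = 16.13
Step 4: [HI] = 1/16.13 = 0.062 M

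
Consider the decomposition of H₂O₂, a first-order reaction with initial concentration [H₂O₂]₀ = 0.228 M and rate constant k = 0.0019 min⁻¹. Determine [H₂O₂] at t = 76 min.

0.1973 M

Step 1: For a first-order reaction: [H₂O₂] = [H₂O₂]₀ × e^(-kt)
Step 2: [H₂O₂] = 0.228 × e^(-0.0019 × 76)
Step 3: [H₂O₂] = 0.228 × e^(-0.1444)
Step 4: [H₂O₂] = 0.228 × 0.865541 = 0.1973 M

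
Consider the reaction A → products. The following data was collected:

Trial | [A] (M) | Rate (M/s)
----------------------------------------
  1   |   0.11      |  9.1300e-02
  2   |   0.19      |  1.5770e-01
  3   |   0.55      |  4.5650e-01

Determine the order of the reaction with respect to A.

first order (1)

Step 1: Compare trials to find order n where rate₂/rate₁ = ([A]₂/[A]₁)^n
Step 2: rate₂/rate₁ = 1.5770e-01/9.1300e-02 = 1.727
Step 3: [A]₂/[A]₁ = 0.19/0.11 = 1.727
Step 4: n = ln(1.727)/ln(1.727) = 1.00 ≈ 1
Step 5: The reaction is first order in A.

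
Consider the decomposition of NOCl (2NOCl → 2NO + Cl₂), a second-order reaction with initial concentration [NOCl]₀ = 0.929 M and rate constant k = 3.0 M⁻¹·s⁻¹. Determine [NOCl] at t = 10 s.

0.03218 M

Step 1: For a second-order reaction: 1/[NOCl] = 1/[NOCl]₀ + kt
Step 2: 1/[NOCl] = 1/0.929 + 3.0 × 10
Step 3: 1/[NOCl] = 1.076 + 30 = 31.08
Step 4: [NOCl] = 1/31.08 = 0.03218 M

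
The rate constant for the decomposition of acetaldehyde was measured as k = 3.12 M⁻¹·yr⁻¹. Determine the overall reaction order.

second order (2)

Step 1: The units of k for an nth-order reaction are (concentration)^(1-n)·(time)⁻¹.
Step 2: Here k has units M⁻¹·yr⁻¹, so the concentration exponent is -1.
Step 3: 1 - n = -1 ⇒ n = 2. The reaction is second order.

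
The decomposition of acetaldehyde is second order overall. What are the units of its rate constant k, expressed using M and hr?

M⁻¹·hr⁻¹

Step 1: For overall order n, rate = k × (concentration)^n.
Step 2: Rate has units M·hr⁻¹; concentration term has units M^2.
Step 3: k = rate / (concentration)^n, so units of k = M^(1-2)·hr⁻¹ = M⁻¹·hr⁻¹.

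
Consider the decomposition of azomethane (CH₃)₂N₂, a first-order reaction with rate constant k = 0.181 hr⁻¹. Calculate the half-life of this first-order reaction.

3.83 hr

Step 1: For a first-order reaction, t₁/₂ = ln(2)/k
Step 2: t₁/₂ = ln(2)/0.181
Step 3: t₁/₂ = 0.6931/0.181 = 3.83 hr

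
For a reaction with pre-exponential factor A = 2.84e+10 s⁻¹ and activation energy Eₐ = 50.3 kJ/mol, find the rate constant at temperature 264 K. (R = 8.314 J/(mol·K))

3.17e+00 s⁻¹

Step 1: Use the Arrhenius equation: k = A × exp(-Eₐ/RT)
Step 2: Convert Eₐ to J/mol: 50.3 kJ/mol = 50300 J/mol
Step 3: Calculate the exponent: -Eₐ/(RT) = -50300/(8.314 × 264) = -22.91680
Step 4: k = 2.84e+10 × exp(-22.91680)
Step 5: k = 2.84e+10 × 1.11522e-10 = 3.1672e+00 s⁻¹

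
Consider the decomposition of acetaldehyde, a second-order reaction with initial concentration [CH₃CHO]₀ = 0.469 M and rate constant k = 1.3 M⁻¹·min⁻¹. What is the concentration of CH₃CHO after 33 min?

0.02221 M

Step 1: For a second-order reaction: 1/[CH₃CHO] = 1/[CH₃CHO]₀ + kt
Step 2: 1/[CH₃CHO] = 1/0.469 + 1.3 × 33
Step 3: 1/[CH₃CHO] = 2.132 + 42.9 = 45.03
Step 4: [CH₃CHO] = 1/45.03 = 0.02221 M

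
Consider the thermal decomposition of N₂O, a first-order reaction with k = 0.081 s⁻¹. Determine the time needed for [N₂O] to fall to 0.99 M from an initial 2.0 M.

8.681 s

Step 1: For first-order: t = ln([N₂O]₀/[N₂O])/k
Step 2: t = ln(2.0/0.99)/0.081
Step 3: t = ln(2.02)/0.081
Step 4: t = 0.7032/0.081 = 8.681 s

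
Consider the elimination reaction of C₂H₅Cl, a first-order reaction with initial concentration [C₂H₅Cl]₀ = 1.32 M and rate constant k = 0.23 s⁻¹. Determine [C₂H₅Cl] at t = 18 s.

0.02102 M

Step 1: For a first-order reaction: [C₂H₅Cl] = [C₂H₅Cl]₀ × e^(-kt)
Step 2: [C₂H₅Cl] = 1.32 × e^(-0.23 × 18)
Step 3: [C₂H₅Cl] = 1.32 × e^(-4.14)
Step 4: [C₂H₅Cl] = 1.32 × 0.0159229 = 0.02102 M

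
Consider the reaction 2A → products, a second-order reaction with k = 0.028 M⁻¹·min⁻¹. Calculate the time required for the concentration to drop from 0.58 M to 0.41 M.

25.53 min

Step 1: For second-order: t = (1/[A] - 1/[A]₀)/k
Step 2: t = (1/0.41 - 1/0.58)/0.028
Step 3: t = (2.439 - 1.724)/0.028
Step 4: t = 0.7149/0.028 = 25.53 min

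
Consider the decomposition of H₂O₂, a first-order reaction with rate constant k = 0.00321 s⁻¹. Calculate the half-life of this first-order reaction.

215.9 s

Step 1: For a first-order reaction, t₁/₂ = ln(2)/k
Step 2: t₁/₂ = ln(2)/0.00321
Step 3: t₁/₂ = 0.6931/0.00321 = 215.9 s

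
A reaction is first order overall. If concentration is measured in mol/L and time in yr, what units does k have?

yr⁻¹

Step 1: For overall order n, rate = k × (concentration)^n.
Step 2: Rate has units mol/L·yr⁻¹; concentration term has units (mol/L)^1.
Step 3: k = rate / (concentration)^n, so units of k = (mol/L)^(1-1)·yr⁻¹ = yr⁻¹.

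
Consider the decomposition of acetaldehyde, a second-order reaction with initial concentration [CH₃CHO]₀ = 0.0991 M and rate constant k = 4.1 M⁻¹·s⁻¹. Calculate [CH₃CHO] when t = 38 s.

0.006028 M

Step 1: For a second-order reaction: 1/[CH₃CHO] = 1/[CH₃CHO]₀ + kt
Step 2: 1/[CH₃CHO] = 1/0.0991 + 4.1 × 38
Step 3: 1/[CH₃CHO] = 10.09 + 155.8 = 165.9
Step 4: [CH₃CHO] = 1/165.9 = 0.006028 M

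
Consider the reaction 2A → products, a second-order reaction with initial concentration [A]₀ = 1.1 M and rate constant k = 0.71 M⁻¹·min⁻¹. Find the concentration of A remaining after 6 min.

0.1935 M

Step 1: For a second-order reaction: 1/[A] = 1/[A]₀ + kt
Step 2: 1/[A] = 1/1.1 + 0.71 × 6
Step 3: 1/[A] = 0.9091 + 4.26 = 5.169
Step 4: [A] = 1/5.169 = 0.1935 M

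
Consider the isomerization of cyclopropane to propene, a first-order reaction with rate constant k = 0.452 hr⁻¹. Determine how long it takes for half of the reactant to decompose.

1.534 hr

Step 1: For a first-order reaction, t₁/₂ = ln(2)/k
Step 2: t₁/₂ = ln(2)/0.452
Step 3: t₁/₂ = 0.6931/0.452 = 1.534 hr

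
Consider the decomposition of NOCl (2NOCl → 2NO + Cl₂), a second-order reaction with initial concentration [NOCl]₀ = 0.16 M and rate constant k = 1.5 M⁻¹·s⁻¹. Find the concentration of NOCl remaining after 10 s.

0.04706 M

Step 1: For a second-order reaction: 1/[NOCl] = 1/[NOCl]₀ + kt
Step 2: 1/[NOCl] = 1/0.16 + 1.5 × 10
Step 3: 1/[NOCl] = 6.25 + 15 = 21.25
Step 4: [NOCl] = 1/21.25 = 0.04706 M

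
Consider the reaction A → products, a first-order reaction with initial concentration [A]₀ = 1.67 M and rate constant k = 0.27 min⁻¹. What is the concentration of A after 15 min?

0.0291 M

Step 1: For a first-order reaction: [A] = [A]₀ × e^(-kt)
Step 2: [A] = 1.67 × e^(-0.27 × 15)
Step 3: [A] = 1.67 × e^(-4.05)
Step 4: [A] = 1.67 × 0.0174224 = 0.0291 M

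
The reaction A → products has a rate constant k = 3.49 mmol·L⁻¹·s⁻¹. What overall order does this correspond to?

zeroth order (0)

Step 1: The units of k for an nth-order reaction are (concentration)^(1-n)·(time)⁻¹.
Step 2: Here k has units mmol·L⁻¹·s⁻¹, so the concentration exponent is 1.
Step 3: 1 - n = 1 ⇒ n = 0. The reaction is zeroth order.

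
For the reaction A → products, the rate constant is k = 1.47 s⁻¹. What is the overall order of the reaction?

first order (1)

Step 1: The units of k for an nth-order reaction are (concentration)^(1-n)·(time)⁻¹.
Step 2: Here k has units s⁻¹, so the concentration exponent is 0.
Step 3: 1 - n = 0 ⇒ n = 1. The reaction is first order.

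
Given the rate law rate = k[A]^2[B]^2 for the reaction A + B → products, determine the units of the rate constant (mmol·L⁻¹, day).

(mmol·L⁻¹)⁻³·day⁻¹

Step 1: Overall order = 2 + 2 = 4.
Step 2: rate has units mmol·L⁻¹·day⁻¹; [A]^2[B]^2 has units (mmol·L⁻¹)^4.
Step 3: k = rate/([A]^2[B]^2), so units of k = (mmol·L⁻¹)^(1-4)·day⁻¹ = (mmol·L⁻¹)⁻³·day⁻¹.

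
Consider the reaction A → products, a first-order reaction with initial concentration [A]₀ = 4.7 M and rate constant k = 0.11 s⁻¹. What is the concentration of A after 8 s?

1.949 M

Step 1: For a first-order reaction: [A] = [A]₀ × e^(-kt)
Step 2: [A] = 4.7 × e^(-0.11 × 8)
Step 3: [A] = 4.7 × e^(-0.88)
Step 4: [A] = 4.7 × 0.414783 = 1.949 M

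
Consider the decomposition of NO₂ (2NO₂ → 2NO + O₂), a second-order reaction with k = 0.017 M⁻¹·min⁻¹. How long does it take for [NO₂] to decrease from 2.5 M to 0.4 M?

123.5 min

Step 1: For second-order: t = (1/[NO₂] - 1/[NO₂]₀)/k
Step 2: t = (1/0.4 - 1/2.5)/0.017
Step 3: t = (2.5 - 0.4)/0.017
Step 4: t = 2.1/0.017 = 123.5 min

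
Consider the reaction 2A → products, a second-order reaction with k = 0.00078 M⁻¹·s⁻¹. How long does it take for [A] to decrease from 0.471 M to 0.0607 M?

1.84e+04 s

Step 1: For second-order: t = (1/[A] - 1/[A]₀)/k
Step 2: t = (1/0.0607 - 1/0.471)/0.00078
Step 3: t = (16.47 - 2.123)/0.00078
Step 4: t = 14.35/0.00078 = 1.84e+04 s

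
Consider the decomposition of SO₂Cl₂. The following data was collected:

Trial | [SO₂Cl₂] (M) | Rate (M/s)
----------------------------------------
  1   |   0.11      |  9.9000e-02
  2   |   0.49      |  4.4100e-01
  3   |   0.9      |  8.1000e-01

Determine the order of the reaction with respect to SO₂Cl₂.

first order (1)

Step 1: Compare trials to find order n where rate₂/rate₁ = ([SO₂Cl₂]₂/[SO₂Cl₂]₁)^n
Step 2: rate₂/rate₁ = 4.4100e-01/9.9000e-02 = 4.455
Step 3: [SO₂Cl₂]₂/[SO₂Cl₂]₁ = 0.49/0.11 = 4.455
Step 4: n = ln(4.455)/ln(4.455) = 1.00 ≈ 1
Step 5: The reaction is first order in SO₂Cl₂.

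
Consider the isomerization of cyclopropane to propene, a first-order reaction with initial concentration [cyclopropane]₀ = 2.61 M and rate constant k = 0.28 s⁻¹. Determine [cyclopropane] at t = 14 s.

0.05179 M

Step 1: For a first-order reaction: [cyclopropane] = [cyclopropane]₀ × e^(-kt)
Step 2: [cyclopropane] = 2.61 × e^(-0.28 × 14)
Step 3: [cyclopropane] = 2.61 × e^(-3.92)
Step 4: [cyclopropane] = 2.61 × 0.0198411 = 0.05179 M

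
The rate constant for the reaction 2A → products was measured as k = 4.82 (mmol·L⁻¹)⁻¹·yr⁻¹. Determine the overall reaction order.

second order (2)

Step 1: The units of k for an nth-order reaction are (concentration)^(1-n)·(time)⁻¹.
Step 2: Here k has units (mmol·L⁻¹)⁻¹·yr⁻¹, so the concentration exponent is -1.
Step 3: 1 - n = -1 ⇒ n = 2. The reaction is second order.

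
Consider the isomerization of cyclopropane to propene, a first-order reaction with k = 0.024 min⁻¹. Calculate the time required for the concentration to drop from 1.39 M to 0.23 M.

74.96 min

Step 1: For first-order: t = ln([cyclopropane]₀/[cyclopropane])/k
Step 2: t = ln(1.39/0.23)/0.024
Step 3: t = ln(6.043)/0.024
Step 4: t = 1.799/0.024 = 74.96 min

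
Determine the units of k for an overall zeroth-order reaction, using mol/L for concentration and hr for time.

mol/L·hr⁻¹

Step 1: For overall order n, rate = k × (concentration)^n.
Step 2: Rate has units mol/L·hr⁻¹; concentration term has units (mol/L)^0.
Step 3: k = rate / (concentration)^n, so units of k = (mol/L)^(1-0)·hr⁻¹ = mol/L·hr⁻¹.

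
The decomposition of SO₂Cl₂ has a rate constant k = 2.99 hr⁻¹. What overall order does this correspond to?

first order (1)

Step 1: The units of k for an nth-order reaction are (concentration)^(1-n)·(time)⁻¹.
Step 2: Here k has units hr⁻¹, so the concentration exponent is 0.
Step 3: 1 - n = 0 ⇒ n = 1. The reaction is first order.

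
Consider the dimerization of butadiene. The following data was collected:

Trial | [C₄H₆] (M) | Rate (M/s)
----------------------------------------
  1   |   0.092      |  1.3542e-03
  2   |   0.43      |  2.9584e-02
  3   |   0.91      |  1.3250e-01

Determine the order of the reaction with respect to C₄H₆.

second order (2)

Step 1: Compare trials to find order n where rate₂/rate₁ = ([C₄H₆]₂/[C₄H₆]₁)^n
Step 2: rate₂/rate₁ = 2.9584e-02/1.3542e-03 = 21.85
Step 3: [C₄H₆]₂/[C₄H₆]₁ = 0.43/0.092 = 4.674
Step 4: n = ln(21.85)/ln(4.674) = 2.00 ≈ 2
Step 5: The reaction is second order in C₄H₆.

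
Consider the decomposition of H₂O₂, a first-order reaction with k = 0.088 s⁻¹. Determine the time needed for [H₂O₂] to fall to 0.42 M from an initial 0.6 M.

4.053 s

Step 1: For first-order: t = ln([H₂O₂]₀/[H₂O₂])/k
Step 2: t = ln(0.6/0.42)/0.088
Step 3: t = ln(1.429)/0.088
Step 4: t = 0.3567/0.088 = 4.053 s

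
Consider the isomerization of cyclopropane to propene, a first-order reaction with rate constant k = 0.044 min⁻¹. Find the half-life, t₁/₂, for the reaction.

15.75 min

Step 1: For a first-order reaction, t₁/₂ = ln(2)/k
Step 2: t₁/₂ = ln(2)/0.044
Step 3: t₁/₂ = 0.6931/0.044 = 15.75 min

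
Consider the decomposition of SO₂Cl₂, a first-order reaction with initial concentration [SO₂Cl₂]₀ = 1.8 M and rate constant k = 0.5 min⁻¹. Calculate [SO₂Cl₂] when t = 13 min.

0.002706 M

Step 1: For a first-order reaction: [SO₂Cl₂] = [SO₂Cl₂]₀ × e^(-kt)
Step 2: [SO₂Cl₂] = 1.8 × e^(-0.5 × 13)
Step 3: [SO₂Cl₂] = 1.8 × e^(-6.5)
Step 4: [SO₂Cl₂] = 1.8 × 0.00150344 = 0.002706 M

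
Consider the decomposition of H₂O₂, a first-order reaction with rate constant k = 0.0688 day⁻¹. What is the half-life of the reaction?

10.07 day

Step 1: For a first-order reaction, t₁/₂ = ln(2)/k
Step 2: t₁/₂ = ln(2)/0.0688
Step 3: t₁/₂ = 0.6931/0.0688 = 10.07 day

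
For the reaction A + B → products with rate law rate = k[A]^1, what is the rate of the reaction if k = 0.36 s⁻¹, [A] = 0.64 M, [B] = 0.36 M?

0.2304 M/s

Step 1: The rate law is rate = k[A]^1
Step 2: Note that the rate does not depend on [B] (zero order in B).
Step 3: rate = 0.36 × (0.64)^1 = 0.2304 M/s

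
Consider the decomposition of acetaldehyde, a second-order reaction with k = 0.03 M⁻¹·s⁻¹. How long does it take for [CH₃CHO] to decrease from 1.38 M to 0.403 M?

58.56 s

Step 1: For second-order: t = (1/[CH₃CHO] - 1/[CH₃CHO]₀)/k
Step 2: t = (1/0.403 - 1/1.38)/0.03
Step 3: t = (2.481 - 0.7246)/0.03
Step 4: t = 1.757/0.03 = 58.56 s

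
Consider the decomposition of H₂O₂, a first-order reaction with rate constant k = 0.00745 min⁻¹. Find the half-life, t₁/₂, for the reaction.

93.04 min

Step 1: For a first-order reaction, t₁/₂ = ln(2)/k
Step 2: t₁/₂ = ln(2)/0.00745
Step 3: t₁/₂ = 0.6931/0.00745 = 93.04 min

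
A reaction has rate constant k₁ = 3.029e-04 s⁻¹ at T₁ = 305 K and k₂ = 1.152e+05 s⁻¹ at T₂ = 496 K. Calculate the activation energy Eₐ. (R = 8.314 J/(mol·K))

130.1 kJ/mol

Step 1: Use the two-temperature Arrhenius form: ln(k₂/k₁) = -Eₐ/R × (1/T₂ - 1/T₁)
Step 2: ln(k₂/k₁) = ln(1.152e+05/3.029e-04) = ln(3.80324e+08) = 19.7565
Step 3: 1/T₂ - 1/T₁ = 1/496 - 1/305 = -1.262559e-03 K⁻¹
Step 4: Eₐ = -R × ln(k₂/k₁) / (1/T₂ - 1/T₁) = -8.314 × 19.7565 / -1.262559e-03
Step 5: Eₐ = 1.3010e+05 J/mol = 130.1 kJ/mol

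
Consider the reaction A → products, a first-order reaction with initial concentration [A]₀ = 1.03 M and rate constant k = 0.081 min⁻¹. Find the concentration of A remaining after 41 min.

0.0372 M

Step 1: For a first-order reaction: [A] = [A]₀ × e^(-kt)
Step 2: [A] = 1.03 × e^(-0.081 × 41)
Step 3: [A] = 1.03 × e^(-3.321)
Step 4: [A] = 1.03 × 0.0361167 = 0.0372 M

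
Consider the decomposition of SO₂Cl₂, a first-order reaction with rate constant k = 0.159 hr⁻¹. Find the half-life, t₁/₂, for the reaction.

4.359 hr

Step 1: For a first-order reaction, t₁/₂ = ln(2)/k
Step 2: t₁/₂ = ln(2)/0.159
Step 3: t₁/₂ = 0.6931/0.159 = 4.359 hr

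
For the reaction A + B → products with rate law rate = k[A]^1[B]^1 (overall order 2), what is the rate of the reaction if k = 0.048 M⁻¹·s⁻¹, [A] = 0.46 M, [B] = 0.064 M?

0.001413 M/s

Step 1: The rate law is rate = k[A]^1[B]^1, overall order = 1+1 = 2
Step 2: Substitute values: rate = 0.048 × (0.46)^1 × (0.064)^1
Step 3: rate = 0.048 × 0.46 × 0.064 = 0.00141312 M/s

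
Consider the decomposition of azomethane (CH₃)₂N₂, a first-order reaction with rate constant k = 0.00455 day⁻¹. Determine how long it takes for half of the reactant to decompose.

152.3 day

Step 1: For a first-order reaction, t₁/₂ = ln(2)/k
Step 2: t₁/₂ = ln(2)/0.00455
Step 3: t₁/₂ = 0.6931/0.00455 = 152.3 day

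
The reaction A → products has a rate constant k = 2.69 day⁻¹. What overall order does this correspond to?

first order (1)

Step 1: The units of k for an nth-order reaction are (concentration)^(1-n)·(time)⁻¹.
Step 2: Here k has units day⁻¹, so the concentration exponent is 0.
Step 3: 1 - n = 0 ⇒ n = 1. The reaction is first order.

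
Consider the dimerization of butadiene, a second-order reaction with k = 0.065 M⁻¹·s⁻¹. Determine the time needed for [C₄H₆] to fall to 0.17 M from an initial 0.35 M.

46.54 s

Step 1: For second-order: t = (1/[C₄H₆] - 1/[C₄H₆]₀)/k
Step 2: t = (1/0.17 - 1/0.35)/0.065
Step 3: t = (5.882 - 2.857)/0.065
Step 4: t = 3.025/0.065 = 46.54 s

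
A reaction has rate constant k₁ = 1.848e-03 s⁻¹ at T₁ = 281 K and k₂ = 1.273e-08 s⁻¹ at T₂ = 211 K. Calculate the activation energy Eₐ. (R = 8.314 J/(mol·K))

83.7 kJ/mol

Step 1: Use the two-temperature Arrhenius form: ln(k₂/k₁) = -Eₐ/R × (1/T₂ - 1/T₁)
Step 2: ln(k₂/k₁) = ln(1.273e-08/1.848e-03) = ln(6.88853e-06) = -11.8857
Step 3: 1/T₂ - 1/T₁ = 1/211 - 1/281 = 1.180618e-03 K⁻¹
Step 4: Eₐ = -R × ln(k₂/k₁) / (1/T₂ - 1/T₁) = -8.314 × -11.8857 / 1.180618e-03
Step 5: Eₐ = 8.3700e+04 J/mol = 83.7 kJ/mol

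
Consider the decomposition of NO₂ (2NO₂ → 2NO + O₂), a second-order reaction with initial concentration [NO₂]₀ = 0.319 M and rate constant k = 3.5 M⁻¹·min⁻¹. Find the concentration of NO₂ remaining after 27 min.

0.01024 M

Step 1: For a second-order reaction: 1/[NO₂] = 1/[NO₂]₀ + kt
Step 2: 1/[NO₂] = 1/0.319 + 3.5 × 27
Step 3: 1/[NO₂] = 3.135 + 94.5 = 97.63
Step 4: [NO₂] = 1/97.63 = 0.01024 M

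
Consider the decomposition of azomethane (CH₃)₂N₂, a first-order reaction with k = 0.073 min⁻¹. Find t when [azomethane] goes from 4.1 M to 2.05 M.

9.495 min

Step 1: For first-order: t = ln([azomethane]₀/[azomethane])/k
Step 2: t = ln(4.1/2.05)/0.073
Step 3: t = ln(2)/0.073
Step 4: t = 0.6931/0.073 = 9.495 min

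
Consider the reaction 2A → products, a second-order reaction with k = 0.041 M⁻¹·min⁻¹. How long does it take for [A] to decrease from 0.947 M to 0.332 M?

47.71 min

Step 1: For second-order: t = (1/[A] - 1/[A]₀)/k
Step 2: t = (1/0.332 - 1/0.947)/0.041
Step 3: t = (3.012 - 1.056)/0.041
Step 4: t = 1.956/0.041 = 47.71 min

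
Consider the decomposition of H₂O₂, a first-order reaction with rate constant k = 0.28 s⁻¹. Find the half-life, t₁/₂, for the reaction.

2.476 s

Step 1: For a first-order reaction, t₁/₂ = ln(2)/k
Step 2: t₁/₂ = ln(2)/0.28
Step 3: t₁/₂ = 0.6931/0.28 = 2.476 s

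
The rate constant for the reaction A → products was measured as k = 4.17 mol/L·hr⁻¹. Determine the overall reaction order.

zeroth order (0)

Step 1: The units of k for an nth-order reaction are (concentration)^(1-n)·(time)⁻¹.
Step 2: Here k has units mol/L·hr⁻¹, so the concentration exponent is 1.
Step 3: 1 - n = 1 ⇒ n = 0. The reaction is zeroth order.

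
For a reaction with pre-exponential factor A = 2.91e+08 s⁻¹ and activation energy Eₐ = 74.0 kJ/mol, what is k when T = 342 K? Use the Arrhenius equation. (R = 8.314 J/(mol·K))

1.45e-03 s⁻¹

Step 1: Use the Arrhenius equation: k = A × exp(-Eₐ/RT)
Step 2: Convert Eₐ to J/mol: 74.0 kJ/mol = 74000 J/mol
Step 3: Calculate the exponent: -Eₐ/(RT) = -74000/(8.314 × 342) = -26.02529
Step 4: k = 2.91e+08 × exp(-26.02529)
Step 5: k = 2.91e+08 × 4.98150e-12 = 1.4496e-03 s⁻¹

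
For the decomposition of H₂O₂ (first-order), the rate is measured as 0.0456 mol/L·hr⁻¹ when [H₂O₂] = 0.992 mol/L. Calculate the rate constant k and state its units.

0.04597 hr⁻¹

Step 1: rate = k[H₂O₂]^1, so k = rate / [H₂O₂]^1.
Step 2: k = 0.0456 / (0.992)^1 = 0.0456 / 0.992.
Step 3: k = 0.04597 hr⁻¹.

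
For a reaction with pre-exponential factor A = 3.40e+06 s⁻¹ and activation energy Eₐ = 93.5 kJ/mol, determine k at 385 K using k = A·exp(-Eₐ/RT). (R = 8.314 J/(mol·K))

7.01e-07 s⁻¹

Step 1: Use the Arrhenius equation: k = A × exp(-Eₐ/RT)
Step 2: Convert Eₐ to J/mol: 93.5 kJ/mol = 93500 J/mol
Step 3: Calculate the exponent: -Eₐ/(RT) = -93500/(8.314 × 385) = -29.21063
Step 4: k = 3.40e+06 × exp(-29.21063)
Step 5: k = 3.40e+06 × 2.06056e-13 = 7.0059e-07 s⁻¹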